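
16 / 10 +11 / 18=199 / 90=2.21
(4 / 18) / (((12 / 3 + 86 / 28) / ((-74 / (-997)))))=2072 / 888327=0.00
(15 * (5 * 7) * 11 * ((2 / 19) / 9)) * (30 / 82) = 19250 / 779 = 24.71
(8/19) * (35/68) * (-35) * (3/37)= -7350/11951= -0.62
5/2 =2.50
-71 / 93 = -0.76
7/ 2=3.50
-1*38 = -38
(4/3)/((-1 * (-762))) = 2/1143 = 0.00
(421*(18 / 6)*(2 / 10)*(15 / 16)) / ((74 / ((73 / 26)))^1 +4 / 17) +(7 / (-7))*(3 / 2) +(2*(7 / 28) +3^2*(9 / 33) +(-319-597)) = -159392617 / 176000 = -905.64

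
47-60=-13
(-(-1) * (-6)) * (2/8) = -3/2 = -1.50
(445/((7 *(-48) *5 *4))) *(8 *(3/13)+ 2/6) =-7565/52416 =-0.14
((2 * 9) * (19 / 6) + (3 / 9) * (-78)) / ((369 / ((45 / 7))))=155 / 287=0.54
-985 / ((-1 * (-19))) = -985 / 19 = -51.84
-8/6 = -1.33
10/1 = 10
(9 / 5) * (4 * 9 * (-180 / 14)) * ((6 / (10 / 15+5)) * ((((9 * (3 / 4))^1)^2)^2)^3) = -984770902183611232881 / 124780544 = -7892022831569.09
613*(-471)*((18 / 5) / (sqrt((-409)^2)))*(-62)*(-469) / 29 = -151118773092 / 59305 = -2548162.43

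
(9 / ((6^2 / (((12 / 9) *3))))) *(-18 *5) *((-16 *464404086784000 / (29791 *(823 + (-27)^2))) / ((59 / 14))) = 585149149347840000 / 170493893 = 3432082751.19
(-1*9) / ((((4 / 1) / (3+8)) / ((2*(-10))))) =495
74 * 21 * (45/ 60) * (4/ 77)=666/ 11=60.55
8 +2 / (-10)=39 / 5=7.80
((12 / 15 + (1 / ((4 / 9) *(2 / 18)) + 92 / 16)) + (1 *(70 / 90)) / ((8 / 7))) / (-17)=-9893 / 6120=-1.62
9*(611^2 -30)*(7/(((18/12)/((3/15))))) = 15678222/5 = 3135644.40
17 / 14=1.21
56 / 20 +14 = 84 / 5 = 16.80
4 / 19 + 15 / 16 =349 / 304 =1.15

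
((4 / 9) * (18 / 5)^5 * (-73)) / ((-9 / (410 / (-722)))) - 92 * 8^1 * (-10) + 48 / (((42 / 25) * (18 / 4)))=87113232592 / 14214375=6128.53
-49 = -49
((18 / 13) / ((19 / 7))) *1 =0.51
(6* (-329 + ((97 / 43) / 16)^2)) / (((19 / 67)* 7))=-31299874167 / 31477376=-994.36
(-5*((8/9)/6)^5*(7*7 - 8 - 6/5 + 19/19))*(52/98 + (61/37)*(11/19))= -3562164224/164758933143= -0.02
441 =441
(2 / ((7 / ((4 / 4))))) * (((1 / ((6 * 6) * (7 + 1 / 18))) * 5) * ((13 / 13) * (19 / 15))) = 19 / 2667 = 0.01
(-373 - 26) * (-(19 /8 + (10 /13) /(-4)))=90573 /104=870.89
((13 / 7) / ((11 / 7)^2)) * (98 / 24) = 4459 / 1452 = 3.07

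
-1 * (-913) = 913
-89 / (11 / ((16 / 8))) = -178 / 11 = -16.18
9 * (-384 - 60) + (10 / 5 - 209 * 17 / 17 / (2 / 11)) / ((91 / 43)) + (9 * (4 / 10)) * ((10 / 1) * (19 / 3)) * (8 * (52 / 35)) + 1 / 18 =-7486589 / 4095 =-1828.23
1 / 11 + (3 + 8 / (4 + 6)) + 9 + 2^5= 2469 / 55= 44.89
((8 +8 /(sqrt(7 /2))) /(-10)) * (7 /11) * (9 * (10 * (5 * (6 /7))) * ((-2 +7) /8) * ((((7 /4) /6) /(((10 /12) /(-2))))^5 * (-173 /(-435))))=3738357 * sqrt(14) /3190000 +26168499 /3190000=12.59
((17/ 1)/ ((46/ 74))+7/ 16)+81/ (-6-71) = 757517/ 28336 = 26.73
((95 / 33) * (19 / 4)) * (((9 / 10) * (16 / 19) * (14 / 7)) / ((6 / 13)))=494 / 11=44.91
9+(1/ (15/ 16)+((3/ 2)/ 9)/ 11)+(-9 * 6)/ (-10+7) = 3089/ 110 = 28.08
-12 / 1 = -12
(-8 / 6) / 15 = -4 / 45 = -0.09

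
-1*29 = -29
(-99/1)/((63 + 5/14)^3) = -271656/697864103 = -0.00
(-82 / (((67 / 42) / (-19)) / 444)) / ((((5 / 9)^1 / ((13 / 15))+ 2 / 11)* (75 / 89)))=369764963568 / 591275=625368.84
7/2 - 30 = -53/2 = -26.50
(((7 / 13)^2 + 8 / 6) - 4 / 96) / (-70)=-1283 / 56784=-0.02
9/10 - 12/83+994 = 825647/830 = 994.76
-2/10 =-1/5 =-0.20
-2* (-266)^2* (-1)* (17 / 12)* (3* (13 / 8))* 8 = 7818538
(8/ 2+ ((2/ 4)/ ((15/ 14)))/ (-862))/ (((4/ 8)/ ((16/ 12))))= 206852/ 19395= 10.67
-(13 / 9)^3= -2197 / 729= -3.01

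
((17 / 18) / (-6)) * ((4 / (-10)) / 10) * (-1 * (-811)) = 13787 / 2700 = 5.11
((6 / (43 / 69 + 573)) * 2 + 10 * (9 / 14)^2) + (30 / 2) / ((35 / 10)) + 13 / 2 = 7243388 / 484855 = 14.94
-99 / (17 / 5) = -29.12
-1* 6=-6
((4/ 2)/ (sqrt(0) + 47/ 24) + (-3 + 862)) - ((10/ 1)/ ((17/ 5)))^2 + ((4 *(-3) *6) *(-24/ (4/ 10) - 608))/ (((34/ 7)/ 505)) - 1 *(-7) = 67934393570/ 13583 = 5001427.78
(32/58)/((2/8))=64/29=2.21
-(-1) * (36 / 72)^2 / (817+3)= 1 / 3280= 0.00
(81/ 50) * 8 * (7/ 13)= 2268/ 325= 6.98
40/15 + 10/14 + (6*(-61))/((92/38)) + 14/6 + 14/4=-45711/322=-141.96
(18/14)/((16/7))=9/16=0.56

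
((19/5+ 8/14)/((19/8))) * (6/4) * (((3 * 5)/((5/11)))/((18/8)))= 26928/665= 40.49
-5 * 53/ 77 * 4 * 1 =-13.77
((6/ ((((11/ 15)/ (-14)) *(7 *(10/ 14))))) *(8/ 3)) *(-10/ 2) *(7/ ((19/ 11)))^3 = 139450080/ 6859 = 20330.96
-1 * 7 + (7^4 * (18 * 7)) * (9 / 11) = 2722657 / 11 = 247514.27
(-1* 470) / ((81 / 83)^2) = -3237830 / 6561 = -493.50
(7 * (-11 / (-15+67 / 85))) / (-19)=-6545 / 22952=-0.29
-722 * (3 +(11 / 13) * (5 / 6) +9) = -357751 / 39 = -9173.10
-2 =-2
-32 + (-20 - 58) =-110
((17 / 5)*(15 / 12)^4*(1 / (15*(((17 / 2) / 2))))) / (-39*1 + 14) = -1 / 192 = -0.01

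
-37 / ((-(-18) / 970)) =-1993.89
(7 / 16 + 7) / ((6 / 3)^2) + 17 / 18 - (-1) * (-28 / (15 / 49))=-255349 / 2880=-88.66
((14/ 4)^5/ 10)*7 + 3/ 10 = 23549/ 64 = 367.95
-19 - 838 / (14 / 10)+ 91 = -3686 / 7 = -526.57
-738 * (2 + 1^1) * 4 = -8856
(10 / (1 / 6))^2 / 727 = 3600 / 727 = 4.95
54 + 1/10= 541/10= 54.10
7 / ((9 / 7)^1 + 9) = 49 / 72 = 0.68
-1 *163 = -163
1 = 1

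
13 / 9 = 1.44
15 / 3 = 5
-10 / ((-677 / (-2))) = -0.03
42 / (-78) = -7 / 13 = -0.54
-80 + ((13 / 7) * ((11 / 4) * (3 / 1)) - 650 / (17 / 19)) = -376587 / 476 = -791.15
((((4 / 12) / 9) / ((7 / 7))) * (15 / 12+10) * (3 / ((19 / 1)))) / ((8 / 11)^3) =6655 / 38912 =0.17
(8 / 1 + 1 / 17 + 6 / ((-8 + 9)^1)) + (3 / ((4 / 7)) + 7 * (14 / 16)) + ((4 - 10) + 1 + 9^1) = 4003 / 136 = 29.43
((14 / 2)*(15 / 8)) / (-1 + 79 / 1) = 35 / 208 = 0.17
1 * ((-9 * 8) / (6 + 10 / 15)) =-54 / 5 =-10.80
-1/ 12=-0.08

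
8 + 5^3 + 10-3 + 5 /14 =1965 /14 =140.36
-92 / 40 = -23 / 10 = -2.30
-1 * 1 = -1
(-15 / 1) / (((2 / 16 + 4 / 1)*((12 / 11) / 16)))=-160 / 3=-53.33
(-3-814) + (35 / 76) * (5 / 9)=-558653 / 684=-816.74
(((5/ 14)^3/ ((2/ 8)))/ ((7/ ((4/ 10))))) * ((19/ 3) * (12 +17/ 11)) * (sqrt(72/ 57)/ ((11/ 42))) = 14900 * sqrt(114)/ 41503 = 3.83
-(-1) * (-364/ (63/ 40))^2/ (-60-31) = -586.95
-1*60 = -60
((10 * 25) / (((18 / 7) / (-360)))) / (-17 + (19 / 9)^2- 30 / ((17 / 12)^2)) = 102414375 / 80443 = 1273.13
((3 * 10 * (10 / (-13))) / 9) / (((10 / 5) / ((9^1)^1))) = -150 / 13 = -11.54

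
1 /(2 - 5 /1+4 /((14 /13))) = 7 /5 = 1.40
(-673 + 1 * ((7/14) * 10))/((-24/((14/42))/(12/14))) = 167/21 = 7.95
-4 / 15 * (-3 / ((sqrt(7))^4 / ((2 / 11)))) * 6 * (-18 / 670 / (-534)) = 72 / 80351425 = 0.00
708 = 708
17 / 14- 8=-95 / 14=-6.79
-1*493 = -493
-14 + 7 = -7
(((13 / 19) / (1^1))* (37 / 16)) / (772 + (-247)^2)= 481 / 18781424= 0.00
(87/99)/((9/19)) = 551/297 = 1.86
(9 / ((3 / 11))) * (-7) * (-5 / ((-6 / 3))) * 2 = -1155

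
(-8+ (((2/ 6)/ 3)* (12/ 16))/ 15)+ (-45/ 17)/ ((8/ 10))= -8647/ 765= -11.30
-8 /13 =-0.62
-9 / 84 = -3 / 28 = -0.11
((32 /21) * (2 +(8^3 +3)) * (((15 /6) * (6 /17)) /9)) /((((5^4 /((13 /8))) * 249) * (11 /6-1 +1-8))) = -53768 /411130125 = -0.00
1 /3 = 0.33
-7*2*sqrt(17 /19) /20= -0.66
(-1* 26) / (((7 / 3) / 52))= -4056 / 7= -579.43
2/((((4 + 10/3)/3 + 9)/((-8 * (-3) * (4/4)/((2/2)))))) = 432/103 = 4.19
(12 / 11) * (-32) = -384 / 11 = -34.91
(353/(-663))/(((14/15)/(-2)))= 1765/1547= 1.14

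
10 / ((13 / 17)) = 170 / 13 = 13.08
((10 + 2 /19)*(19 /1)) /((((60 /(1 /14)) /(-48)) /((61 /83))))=-23424 /2905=-8.06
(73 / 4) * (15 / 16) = 1095 / 64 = 17.11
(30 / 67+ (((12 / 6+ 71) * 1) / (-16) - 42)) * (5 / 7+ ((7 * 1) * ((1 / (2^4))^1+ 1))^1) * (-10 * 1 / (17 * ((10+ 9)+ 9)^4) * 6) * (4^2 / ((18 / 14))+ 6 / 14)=183018998525 / 6586476675072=0.03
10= 10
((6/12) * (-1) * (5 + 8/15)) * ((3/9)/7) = -83/630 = -0.13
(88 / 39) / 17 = 88 / 663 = 0.13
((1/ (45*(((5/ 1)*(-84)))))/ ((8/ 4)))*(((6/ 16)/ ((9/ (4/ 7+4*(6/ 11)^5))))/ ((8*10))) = -0.00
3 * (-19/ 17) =-57/ 17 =-3.35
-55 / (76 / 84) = -1155 / 19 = -60.79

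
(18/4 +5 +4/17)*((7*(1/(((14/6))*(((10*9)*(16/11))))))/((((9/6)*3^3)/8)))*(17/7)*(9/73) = 3641/275940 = 0.01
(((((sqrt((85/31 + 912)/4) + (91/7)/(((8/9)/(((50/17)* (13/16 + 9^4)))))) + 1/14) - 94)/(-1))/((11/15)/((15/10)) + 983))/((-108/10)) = 26.57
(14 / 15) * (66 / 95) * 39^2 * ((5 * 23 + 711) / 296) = 48369321 / 17575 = 2752.17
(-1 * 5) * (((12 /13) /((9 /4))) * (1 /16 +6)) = -485 /39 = -12.44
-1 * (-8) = 8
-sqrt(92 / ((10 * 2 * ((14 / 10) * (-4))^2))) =-sqrt(115) / 28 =-0.38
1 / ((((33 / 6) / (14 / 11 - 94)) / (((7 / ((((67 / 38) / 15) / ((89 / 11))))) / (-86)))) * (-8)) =-45276525 / 3834611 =-11.81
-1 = -1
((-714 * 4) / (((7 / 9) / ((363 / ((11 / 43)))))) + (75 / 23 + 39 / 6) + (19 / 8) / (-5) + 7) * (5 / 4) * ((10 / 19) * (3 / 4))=-71905613655 / 27968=-2570995.91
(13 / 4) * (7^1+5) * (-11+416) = 15795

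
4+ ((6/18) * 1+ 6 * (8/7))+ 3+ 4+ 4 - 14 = 172/21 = 8.19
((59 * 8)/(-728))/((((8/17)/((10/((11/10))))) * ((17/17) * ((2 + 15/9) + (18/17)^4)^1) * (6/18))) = -7.63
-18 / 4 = -9 / 2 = -4.50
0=0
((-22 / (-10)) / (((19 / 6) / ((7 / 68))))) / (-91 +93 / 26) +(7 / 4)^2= 179825807 / 58734320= 3.06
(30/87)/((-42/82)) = -410/609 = -0.67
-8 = -8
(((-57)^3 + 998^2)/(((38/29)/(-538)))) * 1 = -332901926.89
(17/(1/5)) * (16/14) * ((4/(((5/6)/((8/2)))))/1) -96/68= 221784/119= 1863.73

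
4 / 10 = 2 / 5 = 0.40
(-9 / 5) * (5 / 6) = -3 / 2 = -1.50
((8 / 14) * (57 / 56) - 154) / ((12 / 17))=-255595 / 1176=-217.34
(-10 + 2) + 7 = -1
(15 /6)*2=5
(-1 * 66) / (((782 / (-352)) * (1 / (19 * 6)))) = 1324224 / 391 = 3386.76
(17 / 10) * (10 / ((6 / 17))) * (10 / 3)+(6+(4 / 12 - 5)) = 1457 / 9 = 161.89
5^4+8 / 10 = 3129 / 5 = 625.80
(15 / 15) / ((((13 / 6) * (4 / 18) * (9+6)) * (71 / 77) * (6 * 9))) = 0.00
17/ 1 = 17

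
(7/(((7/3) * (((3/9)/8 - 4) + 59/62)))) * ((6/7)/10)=-6696/78295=-0.09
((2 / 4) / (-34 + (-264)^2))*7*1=7 / 139324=0.00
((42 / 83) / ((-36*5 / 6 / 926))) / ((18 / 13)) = -42133 / 3735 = -11.28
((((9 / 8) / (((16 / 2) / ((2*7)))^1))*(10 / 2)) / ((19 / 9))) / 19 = 2835 / 11552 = 0.25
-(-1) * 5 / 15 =1 / 3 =0.33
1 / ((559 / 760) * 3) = 760 / 1677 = 0.45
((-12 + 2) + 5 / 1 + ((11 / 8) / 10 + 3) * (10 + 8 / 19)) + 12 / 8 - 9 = 15349 / 760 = 20.20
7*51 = 357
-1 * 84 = -84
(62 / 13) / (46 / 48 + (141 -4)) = 1488 / 43043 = 0.03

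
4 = 4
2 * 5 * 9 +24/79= 90.30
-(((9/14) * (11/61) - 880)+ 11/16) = 6006671/6832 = 879.20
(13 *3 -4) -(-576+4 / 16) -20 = 590.75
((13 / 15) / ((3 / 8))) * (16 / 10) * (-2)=-1664 / 225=-7.40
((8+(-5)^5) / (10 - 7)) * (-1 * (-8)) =-8312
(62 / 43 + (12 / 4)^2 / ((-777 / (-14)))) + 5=6.60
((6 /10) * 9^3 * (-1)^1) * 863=-1887381 /5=-377476.20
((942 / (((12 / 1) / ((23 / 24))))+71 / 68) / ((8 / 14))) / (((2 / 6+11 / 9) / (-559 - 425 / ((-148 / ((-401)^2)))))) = 12744871663881 / 322048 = 39574447.49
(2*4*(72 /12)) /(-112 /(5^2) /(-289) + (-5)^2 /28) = 9710400 /183761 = 52.84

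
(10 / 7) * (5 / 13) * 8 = 400 / 91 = 4.40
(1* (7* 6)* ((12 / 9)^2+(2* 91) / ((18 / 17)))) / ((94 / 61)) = 222467 / 47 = 4733.34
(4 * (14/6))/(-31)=-28/93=-0.30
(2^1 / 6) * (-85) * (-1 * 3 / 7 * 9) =765 / 7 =109.29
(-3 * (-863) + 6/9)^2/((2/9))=60357361/2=30178680.50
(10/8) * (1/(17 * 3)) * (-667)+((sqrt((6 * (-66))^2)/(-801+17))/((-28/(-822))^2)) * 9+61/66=-28255911605/7183792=-3933.29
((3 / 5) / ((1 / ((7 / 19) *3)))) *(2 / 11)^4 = 1008 / 1390895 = 0.00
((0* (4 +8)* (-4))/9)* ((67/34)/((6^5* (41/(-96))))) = 0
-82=-82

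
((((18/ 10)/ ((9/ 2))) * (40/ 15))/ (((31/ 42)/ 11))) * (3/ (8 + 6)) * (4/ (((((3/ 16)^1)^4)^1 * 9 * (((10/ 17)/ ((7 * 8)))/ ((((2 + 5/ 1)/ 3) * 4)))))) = 614918520832/ 564975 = 1088399.52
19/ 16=1.19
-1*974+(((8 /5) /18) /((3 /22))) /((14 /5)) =-184042 /189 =-973.77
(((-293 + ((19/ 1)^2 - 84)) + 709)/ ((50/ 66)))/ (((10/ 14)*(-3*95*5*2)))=-53361/ 118750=-0.45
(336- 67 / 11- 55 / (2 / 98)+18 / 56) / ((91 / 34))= -12381933 / 14014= -883.54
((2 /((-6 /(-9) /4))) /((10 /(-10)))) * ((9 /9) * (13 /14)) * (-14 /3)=52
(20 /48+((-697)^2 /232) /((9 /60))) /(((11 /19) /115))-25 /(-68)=45114790750 /16269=2773052.48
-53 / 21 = -2.52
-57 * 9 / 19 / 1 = -27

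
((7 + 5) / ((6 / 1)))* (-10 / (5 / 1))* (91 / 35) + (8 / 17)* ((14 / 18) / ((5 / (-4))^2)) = -38884 / 3825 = -10.17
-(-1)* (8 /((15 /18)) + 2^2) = 68 /5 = 13.60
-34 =-34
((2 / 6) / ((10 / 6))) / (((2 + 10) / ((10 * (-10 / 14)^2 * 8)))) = 100 / 147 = 0.68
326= 326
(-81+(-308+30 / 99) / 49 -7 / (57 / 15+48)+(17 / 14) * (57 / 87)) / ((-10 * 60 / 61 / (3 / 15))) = 1.76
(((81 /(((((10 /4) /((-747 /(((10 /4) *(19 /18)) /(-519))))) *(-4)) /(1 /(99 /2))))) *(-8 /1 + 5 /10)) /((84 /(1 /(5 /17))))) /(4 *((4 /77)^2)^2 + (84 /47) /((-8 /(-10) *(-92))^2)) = 193908829013845168608 /9540264844175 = 20325308.80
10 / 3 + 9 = 37 / 3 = 12.33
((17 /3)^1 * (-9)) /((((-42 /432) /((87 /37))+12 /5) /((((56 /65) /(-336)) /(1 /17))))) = 905148 /960349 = 0.94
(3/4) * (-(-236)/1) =177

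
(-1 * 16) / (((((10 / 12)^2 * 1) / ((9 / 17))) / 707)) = -3665088 / 425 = -8623.74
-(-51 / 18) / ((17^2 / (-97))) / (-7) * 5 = 485 / 714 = 0.68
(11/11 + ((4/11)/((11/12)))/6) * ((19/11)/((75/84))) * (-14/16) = -120099/66550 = -1.80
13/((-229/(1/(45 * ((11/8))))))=-104/113355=-0.00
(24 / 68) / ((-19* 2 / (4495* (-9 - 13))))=296670 / 323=918.48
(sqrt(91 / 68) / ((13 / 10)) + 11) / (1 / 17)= 202.13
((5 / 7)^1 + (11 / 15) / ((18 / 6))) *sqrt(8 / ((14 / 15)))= 604 *sqrt(105) / 2205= 2.81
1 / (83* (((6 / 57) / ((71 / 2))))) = 1349 / 332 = 4.06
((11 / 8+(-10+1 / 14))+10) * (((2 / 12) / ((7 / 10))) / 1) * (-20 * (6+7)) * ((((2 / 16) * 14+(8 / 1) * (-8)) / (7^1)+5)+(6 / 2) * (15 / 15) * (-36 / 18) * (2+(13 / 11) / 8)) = 5668650 / 3773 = 1502.43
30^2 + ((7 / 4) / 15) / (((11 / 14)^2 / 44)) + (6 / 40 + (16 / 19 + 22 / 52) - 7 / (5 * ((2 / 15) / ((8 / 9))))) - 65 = 45395473 / 54340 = 835.40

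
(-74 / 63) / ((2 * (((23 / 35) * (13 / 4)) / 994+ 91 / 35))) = -0.23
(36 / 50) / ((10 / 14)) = 126 / 125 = 1.01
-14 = -14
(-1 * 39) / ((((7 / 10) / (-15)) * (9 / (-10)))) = -928.57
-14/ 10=-7/ 5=-1.40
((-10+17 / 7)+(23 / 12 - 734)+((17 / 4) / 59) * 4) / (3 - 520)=3664301 / 2562252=1.43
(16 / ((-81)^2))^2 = 0.00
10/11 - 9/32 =221/352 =0.63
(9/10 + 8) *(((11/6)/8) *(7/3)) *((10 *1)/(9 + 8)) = 6853/2448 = 2.80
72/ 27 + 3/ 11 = 97/ 33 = 2.94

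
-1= -1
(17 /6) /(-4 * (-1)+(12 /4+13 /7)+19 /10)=595 /2259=0.26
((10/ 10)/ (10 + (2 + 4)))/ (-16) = -1/ 256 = -0.00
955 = 955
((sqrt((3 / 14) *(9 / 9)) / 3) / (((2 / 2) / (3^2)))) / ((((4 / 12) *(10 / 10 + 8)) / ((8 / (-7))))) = -4 *sqrt(42) / 49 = -0.53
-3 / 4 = -0.75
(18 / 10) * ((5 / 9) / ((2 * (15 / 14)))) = 7 / 15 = 0.47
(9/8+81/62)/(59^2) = 603/863288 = 0.00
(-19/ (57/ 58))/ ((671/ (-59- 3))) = 3596/ 2013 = 1.79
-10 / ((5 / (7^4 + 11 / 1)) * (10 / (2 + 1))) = -7236 / 5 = -1447.20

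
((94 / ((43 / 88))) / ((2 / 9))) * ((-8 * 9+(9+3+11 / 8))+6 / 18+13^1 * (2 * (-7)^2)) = 1052407.60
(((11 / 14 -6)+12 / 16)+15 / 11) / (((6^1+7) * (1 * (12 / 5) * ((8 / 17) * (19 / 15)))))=-405875 / 2434432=-0.17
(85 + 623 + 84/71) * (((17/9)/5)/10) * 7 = 998648/5325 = 187.54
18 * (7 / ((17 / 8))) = 1008 / 17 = 59.29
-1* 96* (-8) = 768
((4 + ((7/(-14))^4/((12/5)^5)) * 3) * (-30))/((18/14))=-185903935/1990656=-93.39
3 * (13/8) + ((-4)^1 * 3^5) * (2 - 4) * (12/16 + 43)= 680439/8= 85054.88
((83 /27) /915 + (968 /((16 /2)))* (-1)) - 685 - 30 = -20653297 /24705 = -836.00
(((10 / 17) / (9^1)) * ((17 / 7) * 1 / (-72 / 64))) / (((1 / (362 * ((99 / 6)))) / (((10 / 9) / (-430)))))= 159280 / 73143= 2.18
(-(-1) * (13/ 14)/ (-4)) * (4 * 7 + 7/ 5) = -273/ 40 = -6.82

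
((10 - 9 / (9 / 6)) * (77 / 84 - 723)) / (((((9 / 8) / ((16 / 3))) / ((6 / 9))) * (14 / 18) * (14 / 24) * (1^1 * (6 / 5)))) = -22182400 / 1323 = -16766.74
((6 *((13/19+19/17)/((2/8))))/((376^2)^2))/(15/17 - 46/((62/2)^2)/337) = 282727161/115281502679180032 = 0.00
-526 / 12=-263 / 6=-43.83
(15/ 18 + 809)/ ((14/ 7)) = 4859/ 12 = 404.92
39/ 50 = 0.78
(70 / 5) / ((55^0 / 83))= 1162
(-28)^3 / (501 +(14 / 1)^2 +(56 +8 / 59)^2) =-76414912 / 13395601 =-5.70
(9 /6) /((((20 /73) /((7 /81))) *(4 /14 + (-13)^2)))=3577 /1279800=0.00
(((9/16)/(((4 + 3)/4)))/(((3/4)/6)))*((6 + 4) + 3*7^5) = 907758/7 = 129679.71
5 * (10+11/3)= 205/3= 68.33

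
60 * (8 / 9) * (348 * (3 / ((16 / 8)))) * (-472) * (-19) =249669120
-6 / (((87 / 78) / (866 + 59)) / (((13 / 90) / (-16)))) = 31265 / 696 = 44.92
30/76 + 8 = 319/38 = 8.39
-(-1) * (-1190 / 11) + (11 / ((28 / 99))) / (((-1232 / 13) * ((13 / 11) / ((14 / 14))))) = -108.53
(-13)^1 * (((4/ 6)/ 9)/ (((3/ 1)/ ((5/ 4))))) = -65/ 162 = -0.40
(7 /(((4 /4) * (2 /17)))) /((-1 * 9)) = -119 /18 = -6.61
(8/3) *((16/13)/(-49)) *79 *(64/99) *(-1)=647168/189189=3.42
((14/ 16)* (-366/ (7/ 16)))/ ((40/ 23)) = -4209/ 10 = -420.90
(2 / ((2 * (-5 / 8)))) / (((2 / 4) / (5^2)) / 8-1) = 640 / 399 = 1.60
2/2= 1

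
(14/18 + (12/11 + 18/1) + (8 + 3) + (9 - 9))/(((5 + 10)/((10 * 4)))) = 24448/297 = 82.32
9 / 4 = 2.25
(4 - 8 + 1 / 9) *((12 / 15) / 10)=-14 / 45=-0.31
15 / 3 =5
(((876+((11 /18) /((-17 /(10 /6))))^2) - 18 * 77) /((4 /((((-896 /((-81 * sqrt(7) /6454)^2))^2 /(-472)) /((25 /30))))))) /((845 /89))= 3398038488471501143131369472 /150713762682378285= 22546305181.38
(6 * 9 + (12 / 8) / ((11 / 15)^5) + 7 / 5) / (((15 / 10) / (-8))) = -804903032 / 2415765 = -333.19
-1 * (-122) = 122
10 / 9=1.11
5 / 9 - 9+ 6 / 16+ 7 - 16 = -1229 / 72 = -17.07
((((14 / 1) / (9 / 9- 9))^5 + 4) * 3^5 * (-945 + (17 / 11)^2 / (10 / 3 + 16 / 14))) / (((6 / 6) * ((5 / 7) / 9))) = 2090385020622339 / 58234880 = 35895755.61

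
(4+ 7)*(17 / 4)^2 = 3179 / 16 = 198.69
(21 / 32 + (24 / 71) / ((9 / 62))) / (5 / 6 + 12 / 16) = 20345 / 10792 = 1.89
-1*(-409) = 409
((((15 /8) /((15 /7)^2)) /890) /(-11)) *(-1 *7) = 343 /1174800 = 0.00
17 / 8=2.12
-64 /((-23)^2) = -64 /529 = -0.12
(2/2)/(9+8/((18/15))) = 3/47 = 0.06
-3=-3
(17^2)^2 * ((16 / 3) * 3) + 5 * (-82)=1335926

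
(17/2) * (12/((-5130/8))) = -136/855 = -0.16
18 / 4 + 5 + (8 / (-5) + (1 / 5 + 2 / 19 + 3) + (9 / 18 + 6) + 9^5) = 5611337 / 95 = 59066.71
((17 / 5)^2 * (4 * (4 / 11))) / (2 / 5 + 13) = 4624 / 3685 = 1.25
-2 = -2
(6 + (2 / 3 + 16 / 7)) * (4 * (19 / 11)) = 61.85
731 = 731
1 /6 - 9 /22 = -8 /33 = -0.24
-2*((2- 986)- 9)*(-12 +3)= -17874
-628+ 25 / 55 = -6903 / 11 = -627.55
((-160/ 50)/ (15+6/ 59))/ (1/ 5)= -944/ 891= -1.06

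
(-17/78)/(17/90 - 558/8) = 510/162773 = 0.00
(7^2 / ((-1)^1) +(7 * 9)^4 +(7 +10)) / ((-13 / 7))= -110270503 / 13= -8482346.38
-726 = -726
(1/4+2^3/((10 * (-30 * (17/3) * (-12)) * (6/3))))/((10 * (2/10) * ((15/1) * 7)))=319/267750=0.00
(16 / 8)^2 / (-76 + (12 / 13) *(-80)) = -13 / 487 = -0.03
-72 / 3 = -24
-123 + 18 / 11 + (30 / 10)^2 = -1236 / 11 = -112.36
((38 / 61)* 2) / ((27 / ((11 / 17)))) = 836 / 27999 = 0.03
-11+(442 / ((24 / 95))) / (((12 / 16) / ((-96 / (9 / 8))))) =-5375017 / 27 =-199074.70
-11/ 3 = -3.67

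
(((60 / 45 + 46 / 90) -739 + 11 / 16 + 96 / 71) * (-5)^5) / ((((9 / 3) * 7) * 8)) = 23486954375 / 1717632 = 13674.03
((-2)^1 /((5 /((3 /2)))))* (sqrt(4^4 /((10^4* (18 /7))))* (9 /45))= -0.01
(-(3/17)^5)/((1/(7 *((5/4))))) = -8505/5679428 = -0.00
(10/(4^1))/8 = 5/16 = 0.31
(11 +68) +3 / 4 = 319 / 4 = 79.75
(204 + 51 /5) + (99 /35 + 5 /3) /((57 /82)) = 1320691 /5985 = 220.67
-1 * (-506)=506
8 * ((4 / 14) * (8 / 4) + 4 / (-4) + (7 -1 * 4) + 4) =368 / 7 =52.57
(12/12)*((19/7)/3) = 19/21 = 0.90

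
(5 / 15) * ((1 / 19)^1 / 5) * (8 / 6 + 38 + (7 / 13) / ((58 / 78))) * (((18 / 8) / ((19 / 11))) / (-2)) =-0.09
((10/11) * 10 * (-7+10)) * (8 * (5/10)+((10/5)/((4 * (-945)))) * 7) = 10790/99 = 108.99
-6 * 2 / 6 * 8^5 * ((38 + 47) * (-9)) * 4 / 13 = 200540160 / 13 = 15426166.15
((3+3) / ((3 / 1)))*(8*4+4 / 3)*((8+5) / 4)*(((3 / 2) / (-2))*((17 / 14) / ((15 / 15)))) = -197.32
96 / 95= 1.01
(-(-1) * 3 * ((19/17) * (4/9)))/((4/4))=76/51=1.49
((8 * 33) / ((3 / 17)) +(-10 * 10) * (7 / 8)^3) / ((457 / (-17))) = -3109521 / 58496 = -53.16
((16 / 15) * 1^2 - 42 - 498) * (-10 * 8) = 129344 / 3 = 43114.67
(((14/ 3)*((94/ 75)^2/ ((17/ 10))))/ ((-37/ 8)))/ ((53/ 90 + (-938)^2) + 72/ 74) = -565504/ 533657756325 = -0.00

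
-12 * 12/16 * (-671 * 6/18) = 2013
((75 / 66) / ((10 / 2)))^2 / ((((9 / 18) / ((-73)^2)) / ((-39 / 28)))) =-5195775 / 6776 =-766.79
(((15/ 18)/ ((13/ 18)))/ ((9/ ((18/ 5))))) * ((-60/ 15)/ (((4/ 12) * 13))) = -72/ 169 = -0.43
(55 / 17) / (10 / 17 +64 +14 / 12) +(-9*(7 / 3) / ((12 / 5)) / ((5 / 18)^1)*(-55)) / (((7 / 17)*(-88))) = -47.76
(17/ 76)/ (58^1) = 17/ 4408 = 0.00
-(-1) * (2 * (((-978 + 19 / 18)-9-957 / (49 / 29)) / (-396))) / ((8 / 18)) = 1369157 / 77616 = 17.64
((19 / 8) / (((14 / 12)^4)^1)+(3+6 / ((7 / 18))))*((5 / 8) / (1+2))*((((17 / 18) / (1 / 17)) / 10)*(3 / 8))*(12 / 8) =4558975 / 1229312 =3.71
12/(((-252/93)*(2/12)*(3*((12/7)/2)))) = -10.33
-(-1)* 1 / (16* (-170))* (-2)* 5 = 1 / 272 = 0.00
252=252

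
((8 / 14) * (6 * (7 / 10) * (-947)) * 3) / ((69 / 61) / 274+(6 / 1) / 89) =-5634824248 / 59125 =-95303.58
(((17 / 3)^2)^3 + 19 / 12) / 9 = 96554893 / 26244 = 3679.12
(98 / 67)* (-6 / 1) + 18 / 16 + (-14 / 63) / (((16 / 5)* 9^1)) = -83129 / 10854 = -7.66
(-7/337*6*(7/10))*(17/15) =-833/8425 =-0.10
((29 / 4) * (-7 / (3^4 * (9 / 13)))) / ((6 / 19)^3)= -18100901 / 629856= -28.74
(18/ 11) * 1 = 18/ 11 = 1.64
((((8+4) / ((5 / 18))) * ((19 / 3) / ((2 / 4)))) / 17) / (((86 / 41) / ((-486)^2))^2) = 64145898422518464 / 157165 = 408143660627.48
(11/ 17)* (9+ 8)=11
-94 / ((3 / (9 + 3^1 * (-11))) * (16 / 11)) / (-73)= -517 / 73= -7.08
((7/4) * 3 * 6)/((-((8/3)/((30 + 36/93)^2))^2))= -27904014402327/7388168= -3776851.64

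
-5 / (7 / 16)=-80 / 7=-11.43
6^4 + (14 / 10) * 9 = 6543 / 5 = 1308.60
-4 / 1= -4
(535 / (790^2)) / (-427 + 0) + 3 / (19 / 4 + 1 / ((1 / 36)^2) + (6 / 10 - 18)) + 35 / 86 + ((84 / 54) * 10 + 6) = 11628581073016307 / 529417300080060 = 21.96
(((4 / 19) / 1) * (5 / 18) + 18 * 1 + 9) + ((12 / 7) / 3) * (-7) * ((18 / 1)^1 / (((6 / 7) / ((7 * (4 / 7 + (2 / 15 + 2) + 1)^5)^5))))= -4261412990264217865489995739253886027268032464200819827040594170299 / 18229576643827065116705437265932559967041015625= -233763683793897970945.41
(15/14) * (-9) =-135/14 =-9.64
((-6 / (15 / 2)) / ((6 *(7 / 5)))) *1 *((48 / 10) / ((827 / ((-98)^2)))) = -21952 / 4135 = -5.31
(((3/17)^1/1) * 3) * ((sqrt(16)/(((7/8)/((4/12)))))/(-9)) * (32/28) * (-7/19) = 256/6783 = 0.04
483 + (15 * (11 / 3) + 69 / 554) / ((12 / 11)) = 3546913 / 6648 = 533.53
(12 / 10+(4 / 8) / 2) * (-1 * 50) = -145 / 2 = -72.50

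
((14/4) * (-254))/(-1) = 889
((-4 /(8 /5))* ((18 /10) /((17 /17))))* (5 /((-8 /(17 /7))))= 765 /112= 6.83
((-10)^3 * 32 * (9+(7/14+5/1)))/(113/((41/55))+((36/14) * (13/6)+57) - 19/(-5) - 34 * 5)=-332920000/34409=-9675.38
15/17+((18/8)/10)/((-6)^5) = 518383/587520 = 0.88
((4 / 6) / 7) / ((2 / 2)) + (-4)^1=-82 / 21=-3.90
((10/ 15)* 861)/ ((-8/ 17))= -4879/ 4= -1219.75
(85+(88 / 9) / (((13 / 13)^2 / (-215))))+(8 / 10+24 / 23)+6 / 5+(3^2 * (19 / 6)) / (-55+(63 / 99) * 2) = -164315653 / 81558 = -2014.71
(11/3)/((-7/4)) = -44/21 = -2.10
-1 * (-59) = 59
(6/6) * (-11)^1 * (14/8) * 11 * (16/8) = -847/2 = -423.50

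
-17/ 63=-0.27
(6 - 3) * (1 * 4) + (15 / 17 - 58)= -767 / 17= -45.12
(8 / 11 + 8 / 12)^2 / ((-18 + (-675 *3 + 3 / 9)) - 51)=-2116 / 2280003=-0.00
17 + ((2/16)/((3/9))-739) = -5773/8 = -721.62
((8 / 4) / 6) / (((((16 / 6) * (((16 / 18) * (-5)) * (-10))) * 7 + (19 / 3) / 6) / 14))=252 / 44857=0.01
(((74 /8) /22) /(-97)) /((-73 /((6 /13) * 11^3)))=13431 /368212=0.04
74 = 74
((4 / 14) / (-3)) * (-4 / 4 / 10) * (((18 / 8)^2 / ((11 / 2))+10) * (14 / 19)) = 0.08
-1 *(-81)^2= -6561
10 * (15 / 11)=13.64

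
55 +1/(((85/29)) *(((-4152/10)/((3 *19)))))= 646469/11764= 54.95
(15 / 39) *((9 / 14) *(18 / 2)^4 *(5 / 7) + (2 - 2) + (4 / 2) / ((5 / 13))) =1160.73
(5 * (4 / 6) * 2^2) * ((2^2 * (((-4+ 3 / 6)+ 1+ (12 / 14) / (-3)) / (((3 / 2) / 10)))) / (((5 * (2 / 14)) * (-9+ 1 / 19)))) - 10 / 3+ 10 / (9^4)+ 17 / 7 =120297125 / 780759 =154.08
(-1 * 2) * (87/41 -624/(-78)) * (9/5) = -36.44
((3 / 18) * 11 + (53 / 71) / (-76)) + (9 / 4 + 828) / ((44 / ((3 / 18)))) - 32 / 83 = 541863775 / 118237152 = 4.58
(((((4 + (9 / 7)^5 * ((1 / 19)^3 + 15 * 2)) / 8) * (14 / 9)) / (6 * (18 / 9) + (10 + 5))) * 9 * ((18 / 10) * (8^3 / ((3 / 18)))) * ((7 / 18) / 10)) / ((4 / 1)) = 201787018096 / 529343325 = 381.20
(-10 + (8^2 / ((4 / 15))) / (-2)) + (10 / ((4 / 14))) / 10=-253 / 2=-126.50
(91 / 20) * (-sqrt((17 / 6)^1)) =-91 * sqrt(102) / 120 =-7.66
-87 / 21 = -4.14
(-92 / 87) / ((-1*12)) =23 / 261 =0.09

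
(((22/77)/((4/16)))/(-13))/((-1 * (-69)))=-8/6279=-0.00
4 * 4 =16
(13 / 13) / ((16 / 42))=21 / 8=2.62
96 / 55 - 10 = -454 / 55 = -8.25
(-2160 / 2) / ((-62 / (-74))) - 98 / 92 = -1839679 / 1426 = -1290.10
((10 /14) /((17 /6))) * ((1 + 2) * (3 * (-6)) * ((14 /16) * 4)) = -810 /17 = -47.65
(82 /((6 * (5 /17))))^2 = 485809 /225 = 2159.15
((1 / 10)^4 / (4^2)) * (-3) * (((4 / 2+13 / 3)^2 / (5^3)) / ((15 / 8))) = -361 / 112500000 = -0.00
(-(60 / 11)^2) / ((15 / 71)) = -17040 / 121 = -140.83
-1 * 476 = -476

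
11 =11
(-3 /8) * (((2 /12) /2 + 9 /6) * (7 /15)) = -133 /480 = -0.28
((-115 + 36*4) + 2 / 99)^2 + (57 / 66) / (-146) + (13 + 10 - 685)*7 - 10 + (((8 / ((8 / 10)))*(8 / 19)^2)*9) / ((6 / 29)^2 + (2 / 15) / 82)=-81739615783888169 / 23742659558772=-3442.73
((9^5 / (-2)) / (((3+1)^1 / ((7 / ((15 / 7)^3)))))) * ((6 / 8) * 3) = -11814.72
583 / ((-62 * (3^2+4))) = -583 / 806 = -0.72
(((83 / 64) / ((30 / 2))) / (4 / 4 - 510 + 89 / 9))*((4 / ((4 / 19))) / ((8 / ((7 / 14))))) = -4731 / 22999040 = -0.00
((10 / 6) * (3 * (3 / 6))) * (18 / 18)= 5 / 2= 2.50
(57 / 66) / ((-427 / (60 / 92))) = -285 / 216062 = -0.00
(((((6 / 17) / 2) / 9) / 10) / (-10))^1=-1 / 5100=-0.00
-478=-478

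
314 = 314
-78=-78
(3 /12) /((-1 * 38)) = -1 /152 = -0.01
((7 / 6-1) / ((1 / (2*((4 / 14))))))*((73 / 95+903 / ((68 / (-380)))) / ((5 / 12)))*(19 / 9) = -2434.61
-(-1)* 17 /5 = 3.40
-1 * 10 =-10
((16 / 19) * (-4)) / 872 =-0.00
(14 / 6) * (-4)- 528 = -537.33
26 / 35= 0.74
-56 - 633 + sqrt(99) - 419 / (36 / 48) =-1237.72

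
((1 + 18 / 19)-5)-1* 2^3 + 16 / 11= -2006 / 209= -9.60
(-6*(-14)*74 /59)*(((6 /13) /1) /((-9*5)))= -4144 /3835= -1.08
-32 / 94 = -16 / 47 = -0.34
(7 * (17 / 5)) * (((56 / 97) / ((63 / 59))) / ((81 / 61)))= 3426248 / 353565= 9.69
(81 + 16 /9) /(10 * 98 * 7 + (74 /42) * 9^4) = 5215 /1160451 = 0.00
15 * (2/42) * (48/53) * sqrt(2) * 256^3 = 4026531840 * sqrt(2)/371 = 15348722.20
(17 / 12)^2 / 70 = 289 / 10080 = 0.03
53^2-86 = 2723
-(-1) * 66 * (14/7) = 132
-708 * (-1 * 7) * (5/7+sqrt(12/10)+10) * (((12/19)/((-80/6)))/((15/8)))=-25488/19 -59472 * sqrt(30)/2375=-1478.63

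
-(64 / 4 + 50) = -66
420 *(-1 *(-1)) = 420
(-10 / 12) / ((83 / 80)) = -200 / 249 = -0.80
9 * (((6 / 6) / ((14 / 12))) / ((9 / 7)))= 6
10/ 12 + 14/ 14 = 11/ 6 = 1.83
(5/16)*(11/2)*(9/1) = 495/32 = 15.47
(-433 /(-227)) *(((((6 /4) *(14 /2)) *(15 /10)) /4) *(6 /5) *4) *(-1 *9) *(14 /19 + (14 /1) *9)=-886785732 /21565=-41121.53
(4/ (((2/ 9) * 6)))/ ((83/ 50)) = 150/ 83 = 1.81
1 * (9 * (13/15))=39/5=7.80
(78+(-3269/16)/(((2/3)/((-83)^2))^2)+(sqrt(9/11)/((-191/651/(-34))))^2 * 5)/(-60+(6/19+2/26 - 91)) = 46132163496931787171/318464537600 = 144858086.38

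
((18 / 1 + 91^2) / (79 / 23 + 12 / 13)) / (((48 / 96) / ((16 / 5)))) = 79404832 / 6515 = 12188.00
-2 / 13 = -0.15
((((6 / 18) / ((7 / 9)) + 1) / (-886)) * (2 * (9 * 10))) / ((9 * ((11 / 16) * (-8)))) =200 / 34111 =0.01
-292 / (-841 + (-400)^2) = -292 / 159159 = -0.00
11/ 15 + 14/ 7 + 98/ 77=661/ 165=4.01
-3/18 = -1/6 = -0.17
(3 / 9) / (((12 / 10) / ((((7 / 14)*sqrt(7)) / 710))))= sqrt(7) / 5112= 0.00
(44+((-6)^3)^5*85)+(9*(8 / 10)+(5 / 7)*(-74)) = -1398800329113658 / 35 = -39965723688961.66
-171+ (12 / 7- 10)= -1255 / 7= -179.29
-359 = -359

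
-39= -39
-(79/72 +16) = -1231/72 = -17.10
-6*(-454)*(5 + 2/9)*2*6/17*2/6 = 3347.14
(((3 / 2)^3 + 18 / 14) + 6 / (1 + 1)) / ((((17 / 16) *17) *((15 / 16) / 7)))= 3.17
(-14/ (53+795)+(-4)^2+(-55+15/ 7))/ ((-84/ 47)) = 5143727/ 249312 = 20.63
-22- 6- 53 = -81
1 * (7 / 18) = 7 / 18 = 0.39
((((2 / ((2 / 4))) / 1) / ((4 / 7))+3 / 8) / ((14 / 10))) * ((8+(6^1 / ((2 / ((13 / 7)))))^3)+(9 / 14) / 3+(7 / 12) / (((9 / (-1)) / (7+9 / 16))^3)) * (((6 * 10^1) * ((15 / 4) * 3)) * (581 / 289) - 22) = 252923043423829393465 / 198906379370496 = 1271568.28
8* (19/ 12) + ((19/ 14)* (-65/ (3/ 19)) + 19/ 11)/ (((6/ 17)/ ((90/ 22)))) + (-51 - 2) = -6496.04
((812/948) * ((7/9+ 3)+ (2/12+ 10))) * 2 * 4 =203812/2133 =95.55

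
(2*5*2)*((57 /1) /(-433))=-1140 /433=-2.63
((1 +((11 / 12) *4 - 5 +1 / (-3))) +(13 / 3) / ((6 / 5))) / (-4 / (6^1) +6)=53 / 96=0.55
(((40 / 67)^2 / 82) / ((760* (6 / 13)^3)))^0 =1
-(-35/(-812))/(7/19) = -95/812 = -0.12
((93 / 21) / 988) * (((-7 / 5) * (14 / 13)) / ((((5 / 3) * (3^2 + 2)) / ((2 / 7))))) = -0.00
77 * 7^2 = 3773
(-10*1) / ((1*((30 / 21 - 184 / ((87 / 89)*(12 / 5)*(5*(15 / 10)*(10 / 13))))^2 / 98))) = -184003336125 / 27789556804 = -6.62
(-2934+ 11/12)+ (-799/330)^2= -159387187/54450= -2927.22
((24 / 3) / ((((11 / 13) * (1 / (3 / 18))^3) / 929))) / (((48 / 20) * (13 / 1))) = 4645 / 3564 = 1.30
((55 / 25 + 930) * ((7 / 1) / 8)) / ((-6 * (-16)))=32627 / 3840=8.50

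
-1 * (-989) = 989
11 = 11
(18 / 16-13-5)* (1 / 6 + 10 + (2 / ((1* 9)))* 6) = -194.06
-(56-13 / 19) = -1051 / 19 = -55.32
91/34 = 2.68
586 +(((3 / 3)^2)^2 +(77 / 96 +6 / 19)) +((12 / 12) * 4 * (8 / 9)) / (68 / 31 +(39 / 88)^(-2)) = 92194733159 / 156632352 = 588.61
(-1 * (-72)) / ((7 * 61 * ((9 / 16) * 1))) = 128 / 427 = 0.30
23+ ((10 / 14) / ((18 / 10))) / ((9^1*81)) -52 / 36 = 990007 / 45927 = 21.56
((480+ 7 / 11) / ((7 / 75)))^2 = 157232075625 / 5929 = 26519155.95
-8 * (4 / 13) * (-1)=2.46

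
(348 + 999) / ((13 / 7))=9429 / 13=725.31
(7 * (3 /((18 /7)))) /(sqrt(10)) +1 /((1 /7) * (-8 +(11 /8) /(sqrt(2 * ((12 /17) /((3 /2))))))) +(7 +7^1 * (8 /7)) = -2464 * sqrt(17) /63479 +49 * sqrt(10) /60 +894841 /63479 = 16.52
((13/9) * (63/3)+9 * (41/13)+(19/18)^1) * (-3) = -13987/78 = -179.32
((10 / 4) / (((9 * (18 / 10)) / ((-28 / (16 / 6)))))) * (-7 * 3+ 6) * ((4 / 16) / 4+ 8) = 37625 / 192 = 195.96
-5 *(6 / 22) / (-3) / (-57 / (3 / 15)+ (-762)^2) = 5 / 6383949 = 0.00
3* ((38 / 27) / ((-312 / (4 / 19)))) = -1 / 351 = -0.00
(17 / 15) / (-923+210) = -17 / 10695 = -0.00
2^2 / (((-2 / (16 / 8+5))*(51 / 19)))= -266 / 51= -5.22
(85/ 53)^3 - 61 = -8467372/ 148877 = -56.87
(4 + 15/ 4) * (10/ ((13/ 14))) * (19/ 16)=20615/ 208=99.11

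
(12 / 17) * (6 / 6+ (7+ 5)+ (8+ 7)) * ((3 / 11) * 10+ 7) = 35952 / 187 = 192.26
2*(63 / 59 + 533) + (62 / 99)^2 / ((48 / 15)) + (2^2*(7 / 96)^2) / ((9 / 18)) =79072574699 / 74017152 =1068.30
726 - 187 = 539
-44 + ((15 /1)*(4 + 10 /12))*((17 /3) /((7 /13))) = 30197 /42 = 718.98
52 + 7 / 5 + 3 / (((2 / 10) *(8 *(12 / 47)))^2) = 1096349 / 15360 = 71.38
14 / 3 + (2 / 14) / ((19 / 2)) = 4.68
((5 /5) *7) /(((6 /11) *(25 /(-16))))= -616 /75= -8.21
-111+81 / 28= -3027 / 28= -108.11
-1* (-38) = 38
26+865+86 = 977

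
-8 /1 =-8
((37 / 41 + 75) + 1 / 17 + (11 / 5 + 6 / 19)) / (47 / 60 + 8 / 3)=20785432 / 913767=22.75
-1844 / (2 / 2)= -1844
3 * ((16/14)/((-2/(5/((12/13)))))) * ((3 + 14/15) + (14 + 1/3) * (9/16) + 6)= -8021/48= -167.10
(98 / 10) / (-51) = -49 / 255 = -0.19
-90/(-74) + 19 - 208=-6948/37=-187.78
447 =447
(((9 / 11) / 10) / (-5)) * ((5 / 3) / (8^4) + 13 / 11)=-479397 / 24780800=-0.02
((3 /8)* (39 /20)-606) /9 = -32281 /480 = -67.25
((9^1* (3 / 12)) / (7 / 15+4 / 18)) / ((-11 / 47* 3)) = -6345 / 1364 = -4.65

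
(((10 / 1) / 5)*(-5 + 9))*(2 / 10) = 8 / 5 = 1.60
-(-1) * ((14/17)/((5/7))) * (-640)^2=8028160/17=472244.71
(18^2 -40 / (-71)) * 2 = 46088 / 71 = 649.13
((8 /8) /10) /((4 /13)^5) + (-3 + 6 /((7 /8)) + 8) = 3448971 /71680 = 48.12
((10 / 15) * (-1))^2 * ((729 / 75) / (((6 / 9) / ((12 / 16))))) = 243 / 50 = 4.86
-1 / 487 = -0.00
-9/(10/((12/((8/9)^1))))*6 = -729/10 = -72.90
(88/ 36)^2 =5.98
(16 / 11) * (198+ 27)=3600 / 11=327.27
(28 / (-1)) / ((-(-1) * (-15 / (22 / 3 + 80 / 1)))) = 7336 / 45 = 163.02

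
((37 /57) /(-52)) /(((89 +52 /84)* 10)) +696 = 696.00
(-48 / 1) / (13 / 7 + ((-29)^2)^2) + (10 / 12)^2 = 30940601 / 44558820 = 0.69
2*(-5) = -10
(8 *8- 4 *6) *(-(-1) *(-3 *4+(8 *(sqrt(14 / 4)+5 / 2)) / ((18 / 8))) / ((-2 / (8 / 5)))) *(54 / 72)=224 / 3- 128 *sqrt(14) / 3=-84.98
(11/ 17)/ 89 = 11/ 1513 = 0.01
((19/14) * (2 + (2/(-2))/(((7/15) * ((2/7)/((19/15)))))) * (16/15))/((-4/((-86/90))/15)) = -38.90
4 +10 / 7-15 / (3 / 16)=-522 / 7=-74.57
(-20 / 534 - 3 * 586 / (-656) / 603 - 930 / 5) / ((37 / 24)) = -1091565795 / 9045871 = -120.67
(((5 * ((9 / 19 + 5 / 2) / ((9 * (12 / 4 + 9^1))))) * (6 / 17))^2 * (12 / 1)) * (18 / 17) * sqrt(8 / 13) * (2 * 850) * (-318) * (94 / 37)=-318075790000 * sqrt(26) / 50182249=-32319.69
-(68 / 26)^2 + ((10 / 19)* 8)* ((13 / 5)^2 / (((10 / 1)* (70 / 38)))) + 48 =6314988 / 147875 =42.70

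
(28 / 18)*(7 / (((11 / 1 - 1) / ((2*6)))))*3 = 39.20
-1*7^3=-343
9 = 9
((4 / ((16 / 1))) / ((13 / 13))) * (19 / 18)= 19 / 72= 0.26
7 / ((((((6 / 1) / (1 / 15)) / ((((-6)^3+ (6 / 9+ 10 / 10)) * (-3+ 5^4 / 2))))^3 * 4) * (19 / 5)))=-441370096643496391 / 2393452800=-184407269.97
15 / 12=1.25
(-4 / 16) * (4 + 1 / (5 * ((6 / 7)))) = -127 / 120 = -1.06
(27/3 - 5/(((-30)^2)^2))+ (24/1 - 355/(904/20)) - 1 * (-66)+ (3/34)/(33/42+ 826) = 13132927536617/144086526000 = 91.15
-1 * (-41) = 41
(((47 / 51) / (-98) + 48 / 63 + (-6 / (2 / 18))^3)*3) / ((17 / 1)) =-787001311 / 28322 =-27787.63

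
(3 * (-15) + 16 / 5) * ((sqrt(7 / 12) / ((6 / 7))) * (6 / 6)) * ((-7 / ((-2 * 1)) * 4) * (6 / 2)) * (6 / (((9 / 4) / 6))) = -81928 * sqrt(21) / 15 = -25029.42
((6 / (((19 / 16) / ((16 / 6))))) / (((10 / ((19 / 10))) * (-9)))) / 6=-32 / 675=-0.05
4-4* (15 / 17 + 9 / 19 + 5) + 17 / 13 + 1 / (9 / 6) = -245009 / 12597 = -19.45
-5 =-5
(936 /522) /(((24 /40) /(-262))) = -68120 /87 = -782.99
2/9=0.22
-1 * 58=-58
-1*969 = -969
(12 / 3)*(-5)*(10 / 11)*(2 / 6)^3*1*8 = -1600 / 297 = -5.39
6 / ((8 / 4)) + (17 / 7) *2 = 55 / 7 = 7.86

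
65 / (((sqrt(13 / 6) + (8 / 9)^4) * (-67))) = 3493601280 / 10249751053-932678955 * sqrt(78) / 10249751053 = -0.46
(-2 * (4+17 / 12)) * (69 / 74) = -1495 / 148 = -10.10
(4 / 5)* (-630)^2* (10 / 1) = 3175200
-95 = -95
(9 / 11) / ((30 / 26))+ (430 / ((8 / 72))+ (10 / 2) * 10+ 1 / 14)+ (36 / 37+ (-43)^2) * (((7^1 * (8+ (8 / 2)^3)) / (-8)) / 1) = -3208757953 / 28490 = -112627.52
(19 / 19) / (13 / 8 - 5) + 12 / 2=154 / 27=5.70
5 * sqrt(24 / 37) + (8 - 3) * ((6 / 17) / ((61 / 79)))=6.31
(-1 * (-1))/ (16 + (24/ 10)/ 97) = 485/ 7772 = 0.06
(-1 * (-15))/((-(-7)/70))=150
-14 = -14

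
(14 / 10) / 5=7 / 25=0.28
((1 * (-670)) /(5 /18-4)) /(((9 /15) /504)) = 151200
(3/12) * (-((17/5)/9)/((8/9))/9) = -17/1440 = -0.01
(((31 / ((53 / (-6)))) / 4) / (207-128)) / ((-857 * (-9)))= -31 / 21529554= -0.00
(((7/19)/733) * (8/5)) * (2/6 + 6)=56/10995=0.01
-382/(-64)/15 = 191/480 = 0.40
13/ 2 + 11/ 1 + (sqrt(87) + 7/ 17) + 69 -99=-411/ 34 + sqrt(87)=-2.76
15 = 15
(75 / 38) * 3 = 225 / 38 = 5.92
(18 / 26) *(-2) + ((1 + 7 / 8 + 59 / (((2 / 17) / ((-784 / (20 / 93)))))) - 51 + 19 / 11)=-1828317.18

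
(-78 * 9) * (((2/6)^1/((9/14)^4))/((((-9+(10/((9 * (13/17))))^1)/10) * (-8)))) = -16230760/71523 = -226.93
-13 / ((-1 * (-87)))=-13 / 87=-0.15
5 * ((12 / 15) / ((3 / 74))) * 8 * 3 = 2368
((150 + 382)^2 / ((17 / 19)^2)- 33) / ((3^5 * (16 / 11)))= 1123783397 / 1123632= 1000.13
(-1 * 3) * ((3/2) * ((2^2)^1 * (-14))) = 252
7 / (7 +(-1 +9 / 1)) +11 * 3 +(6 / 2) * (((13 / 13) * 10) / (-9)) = 452 / 15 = 30.13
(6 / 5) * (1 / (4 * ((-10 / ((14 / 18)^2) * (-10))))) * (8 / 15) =49 / 50625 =0.00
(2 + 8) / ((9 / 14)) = 140 / 9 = 15.56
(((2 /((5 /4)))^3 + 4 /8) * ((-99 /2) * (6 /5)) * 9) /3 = -819.01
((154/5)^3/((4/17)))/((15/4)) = 62088488/1875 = 33113.86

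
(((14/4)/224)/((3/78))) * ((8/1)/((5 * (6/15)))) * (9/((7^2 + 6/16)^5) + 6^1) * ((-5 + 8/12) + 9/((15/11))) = 22.10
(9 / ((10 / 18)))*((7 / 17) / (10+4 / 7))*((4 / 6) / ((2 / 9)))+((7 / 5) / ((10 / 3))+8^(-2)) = 2343533 / 1006400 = 2.33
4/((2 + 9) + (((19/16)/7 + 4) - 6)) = 448/1027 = 0.44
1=1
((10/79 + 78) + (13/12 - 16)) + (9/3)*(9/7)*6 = 573037/6636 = 86.35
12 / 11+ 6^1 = 78 / 11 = 7.09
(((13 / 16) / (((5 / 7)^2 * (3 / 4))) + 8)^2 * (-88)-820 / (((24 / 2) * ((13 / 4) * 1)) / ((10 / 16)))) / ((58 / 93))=-20473386451 / 1413750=-14481.62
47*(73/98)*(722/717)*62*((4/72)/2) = 38396321/632394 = 60.72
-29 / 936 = -0.03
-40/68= -10/17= -0.59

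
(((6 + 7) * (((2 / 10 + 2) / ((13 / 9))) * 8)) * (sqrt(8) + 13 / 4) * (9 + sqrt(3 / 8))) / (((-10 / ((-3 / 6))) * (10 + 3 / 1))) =99 * (8 * sqrt(2) + 13) * (sqrt(6) + 36) / 2600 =35.60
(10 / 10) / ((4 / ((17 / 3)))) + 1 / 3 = 7 / 4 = 1.75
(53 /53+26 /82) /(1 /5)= 270 /41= 6.59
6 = 6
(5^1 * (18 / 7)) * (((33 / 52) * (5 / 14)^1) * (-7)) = -7425 / 364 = -20.40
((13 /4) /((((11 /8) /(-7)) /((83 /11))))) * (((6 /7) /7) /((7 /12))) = -155376 /5929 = -26.21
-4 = -4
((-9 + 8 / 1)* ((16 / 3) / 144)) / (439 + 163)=-1 / 16254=-0.00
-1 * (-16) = 16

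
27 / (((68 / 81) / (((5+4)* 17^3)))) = 5688387 / 4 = 1422096.75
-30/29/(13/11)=-330/377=-0.88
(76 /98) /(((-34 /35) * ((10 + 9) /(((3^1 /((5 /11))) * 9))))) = -297 /119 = -2.50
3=3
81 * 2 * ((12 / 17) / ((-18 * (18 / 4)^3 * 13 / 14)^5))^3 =-21381116247097804140448841728 / 206632596062171234835413306398031220455985524400477069019913443139095392543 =-0.00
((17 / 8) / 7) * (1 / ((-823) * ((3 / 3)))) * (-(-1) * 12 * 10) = -255 / 5761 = -0.04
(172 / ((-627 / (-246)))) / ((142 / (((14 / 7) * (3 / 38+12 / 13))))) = 317340 / 333203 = 0.95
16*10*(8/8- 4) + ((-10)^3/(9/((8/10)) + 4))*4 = -45280/61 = -742.30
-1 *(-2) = 2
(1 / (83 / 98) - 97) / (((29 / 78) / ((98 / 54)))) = -3377374 / 7221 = -467.72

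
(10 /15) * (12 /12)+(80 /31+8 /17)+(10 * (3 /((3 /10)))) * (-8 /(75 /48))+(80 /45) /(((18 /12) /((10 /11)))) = -79387166 /156519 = -507.20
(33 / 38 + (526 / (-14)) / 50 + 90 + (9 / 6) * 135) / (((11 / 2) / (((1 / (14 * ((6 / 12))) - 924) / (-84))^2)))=6435.58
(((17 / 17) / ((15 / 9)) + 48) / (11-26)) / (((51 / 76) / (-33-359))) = 804384 / 425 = 1892.67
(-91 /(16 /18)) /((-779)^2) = -819 /4854728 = -0.00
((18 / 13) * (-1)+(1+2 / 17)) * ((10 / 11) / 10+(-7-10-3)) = 12921 / 2431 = 5.32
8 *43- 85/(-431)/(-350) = 10378463/30170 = 344.00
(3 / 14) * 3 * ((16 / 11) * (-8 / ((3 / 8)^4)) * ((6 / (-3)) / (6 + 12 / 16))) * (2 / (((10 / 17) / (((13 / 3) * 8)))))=3707764736 / 280665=13210.64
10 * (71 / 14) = 355 / 7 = 50.71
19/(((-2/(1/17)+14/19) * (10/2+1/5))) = -1805/16432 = -0.11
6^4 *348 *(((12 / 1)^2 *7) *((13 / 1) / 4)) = 1477502208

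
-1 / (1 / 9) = -9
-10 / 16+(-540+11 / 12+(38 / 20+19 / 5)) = -64081 / 120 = -534.01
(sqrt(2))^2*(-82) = -164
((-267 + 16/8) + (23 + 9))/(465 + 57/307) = -71531/142812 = -0.50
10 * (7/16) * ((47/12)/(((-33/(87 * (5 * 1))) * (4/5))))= -1192625/4224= -282.34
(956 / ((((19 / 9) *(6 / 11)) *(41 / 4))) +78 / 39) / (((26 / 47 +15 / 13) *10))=4.86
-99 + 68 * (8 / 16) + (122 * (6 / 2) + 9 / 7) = 2116 / 7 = 302.29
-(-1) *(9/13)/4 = 9/52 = 0.17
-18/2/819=-1/91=-0.01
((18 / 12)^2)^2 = 81 / 16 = 5.06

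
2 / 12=1 / 6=0.17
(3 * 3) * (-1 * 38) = -342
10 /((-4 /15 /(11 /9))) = -275 /6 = -45.83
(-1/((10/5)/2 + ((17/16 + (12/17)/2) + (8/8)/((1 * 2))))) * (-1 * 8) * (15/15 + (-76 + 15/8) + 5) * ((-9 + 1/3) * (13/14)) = 1927120/1281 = 1504.39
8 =8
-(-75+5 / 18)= 1345 / 18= 74.72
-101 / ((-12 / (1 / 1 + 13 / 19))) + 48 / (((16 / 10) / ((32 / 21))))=59.89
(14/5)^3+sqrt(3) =sqrt(3)+2744/125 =23.68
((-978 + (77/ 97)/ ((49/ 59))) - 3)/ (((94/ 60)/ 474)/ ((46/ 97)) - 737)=1.33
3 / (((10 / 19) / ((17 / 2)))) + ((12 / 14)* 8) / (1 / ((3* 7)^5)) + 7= 560106389 / 20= 28005319.45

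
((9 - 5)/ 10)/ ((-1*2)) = -1/ 5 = -0.20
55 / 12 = 4.58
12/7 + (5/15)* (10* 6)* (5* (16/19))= 11428/133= 85.92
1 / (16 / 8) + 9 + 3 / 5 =101 / 10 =10.10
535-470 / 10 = 488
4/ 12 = 1/ 3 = 0.33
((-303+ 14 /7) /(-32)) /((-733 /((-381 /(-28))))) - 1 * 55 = -5176703 /93824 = -55.17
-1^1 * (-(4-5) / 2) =-1 / 2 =-0.50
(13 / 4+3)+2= 33 / 4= 8.25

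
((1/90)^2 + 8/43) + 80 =80.19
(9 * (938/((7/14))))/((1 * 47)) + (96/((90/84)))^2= 9855188/1175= 8387.39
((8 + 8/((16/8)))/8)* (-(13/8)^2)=-507/128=-3.96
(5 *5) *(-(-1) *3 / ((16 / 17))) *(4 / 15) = 85 / 4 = 21.25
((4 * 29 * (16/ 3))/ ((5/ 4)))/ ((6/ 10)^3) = 185600/ 81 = 2291.36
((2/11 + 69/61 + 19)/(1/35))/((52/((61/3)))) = 238525/858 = 278.00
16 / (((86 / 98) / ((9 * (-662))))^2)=1363682101824 / 1849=737524122.13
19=19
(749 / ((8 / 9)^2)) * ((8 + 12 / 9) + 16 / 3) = 13903.31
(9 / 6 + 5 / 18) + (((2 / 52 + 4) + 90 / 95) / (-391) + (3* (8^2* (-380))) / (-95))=1338148745 / 1738386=769.77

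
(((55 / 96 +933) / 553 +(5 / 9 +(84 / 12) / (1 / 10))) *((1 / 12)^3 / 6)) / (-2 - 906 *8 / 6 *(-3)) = 11505829 / 5980824428544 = 0.00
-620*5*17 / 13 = -52700 / 13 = -4053.85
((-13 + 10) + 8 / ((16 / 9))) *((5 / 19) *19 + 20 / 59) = 945 / 118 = 8.01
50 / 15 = 10 / 3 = 3.33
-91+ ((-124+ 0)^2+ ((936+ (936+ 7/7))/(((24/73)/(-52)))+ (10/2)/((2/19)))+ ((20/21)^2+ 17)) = -123875030/441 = -280895.76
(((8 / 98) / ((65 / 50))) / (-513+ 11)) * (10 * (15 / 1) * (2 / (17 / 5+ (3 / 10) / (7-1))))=-40000 / 3677401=-0.01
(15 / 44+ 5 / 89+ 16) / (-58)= -64211 / 227128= -0.28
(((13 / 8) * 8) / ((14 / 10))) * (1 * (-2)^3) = -520 / 7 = -74.29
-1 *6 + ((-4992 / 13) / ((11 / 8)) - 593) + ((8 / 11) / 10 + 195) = -3416 / 5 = -683.20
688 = 688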